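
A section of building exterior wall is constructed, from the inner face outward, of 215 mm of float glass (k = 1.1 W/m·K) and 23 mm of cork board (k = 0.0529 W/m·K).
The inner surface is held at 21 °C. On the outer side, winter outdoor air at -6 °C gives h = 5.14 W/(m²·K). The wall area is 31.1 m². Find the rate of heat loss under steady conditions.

Treating each layer as a thermal resistance in series:
R_float glass = L/(kA) = 0.215/(1.1×31.1) = 0.006285 K/W
R_cork board = L/(kA) = 0.023/(0.0529×31.1) = 0.01398 K/W
R_outer film = 1/(h_o·A) = 1/(5.14×31.1) = 0.006256 K/W
R_total = 0.02652 K/W
Q = ΔT / R_total = 27 / 0.02652

Q ≈ 1020 W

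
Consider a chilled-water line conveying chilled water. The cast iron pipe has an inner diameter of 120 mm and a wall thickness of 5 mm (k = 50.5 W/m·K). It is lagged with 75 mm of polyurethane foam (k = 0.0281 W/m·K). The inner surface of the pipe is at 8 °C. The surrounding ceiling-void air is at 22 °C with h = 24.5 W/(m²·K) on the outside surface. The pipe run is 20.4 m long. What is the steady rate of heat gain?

Q ≈ 65 W

Radial resistances (cylindrical: R_cond = ln(r_o/r_i)/(2πkL), R_conv = 1/(h·2πrL)):
R_cast iron pipe wall = ln(65/60)/(2π×50.5×20.4) = 1.237×10^-5 K/W
R_polyurethane foam = ln(140/65)/(2π×0.0281×20.4) = 0.213 K/W
R_outer film = 1/(h_o·2πr_oL) = 1/(24.5×2π×0.14×20.4) = 0.002275 K/W
R_total = 0.2153 K/W
Q = ΔT/R_total = 14/0.2153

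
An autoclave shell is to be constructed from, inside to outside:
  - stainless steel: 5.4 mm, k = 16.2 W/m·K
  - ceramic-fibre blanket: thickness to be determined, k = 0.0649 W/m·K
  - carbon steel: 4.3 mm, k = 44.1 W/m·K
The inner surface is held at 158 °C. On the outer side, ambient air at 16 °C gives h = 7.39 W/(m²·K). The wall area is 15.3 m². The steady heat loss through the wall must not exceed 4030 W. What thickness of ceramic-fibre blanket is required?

Model the wall as resistances in series:
R_stainless steel = L/(kA) = 0.0054/(16.2×15.3) = 2.179×10^-5 K/W
R_carbon steel = L/(kA) = 0.0043/(44.1×15.3) = 6.373×10^-6 K/W
R_outer film = 1/(h_o·A) = 1/(7.39×15.3) = 0.008844 K/W
Sum of the known resistances R_other = 0.008872 K/W
Required total resistance R_tot = ΔT/Q_allow = 142/4030 = 0.03524 K/W
R_ceramic-fibre blanket = R_tot − R_other = 0.02636 K/W
L = R·k·A = 0.02636×0.0649×15.3

L ≈ 26.2 mm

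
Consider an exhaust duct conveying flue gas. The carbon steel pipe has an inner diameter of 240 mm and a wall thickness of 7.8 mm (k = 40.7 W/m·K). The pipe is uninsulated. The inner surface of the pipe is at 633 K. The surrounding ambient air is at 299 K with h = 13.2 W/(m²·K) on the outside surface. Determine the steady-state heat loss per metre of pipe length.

Cylindrical conduction, so R = ln(r₂/r₁)/(2πkL) per layer, in series:
R_carbon steel pipe wall = ln(127.8/120)/(2π×40.7×1) = 2.463×10^-4 K/W
R_outer film = 1/(h_o·2πr_oL) = 1/(13.2×2π×0.1278×1) = 0.09434 K/W
R_total = 0.09459 K/W
Q = ΔT/R_total = 334/0.09459

q′ ≈ 3530 W/m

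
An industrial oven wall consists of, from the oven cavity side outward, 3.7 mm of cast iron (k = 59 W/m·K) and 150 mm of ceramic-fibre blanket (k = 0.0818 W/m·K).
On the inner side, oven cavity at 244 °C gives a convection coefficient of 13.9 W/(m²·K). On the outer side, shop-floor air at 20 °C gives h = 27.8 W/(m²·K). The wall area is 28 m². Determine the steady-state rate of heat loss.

Q ≈ 3230 W

Treating each layer as a thermal resistance in series:
R_inner film = 1/(h_i·A) = 1/(13.9×28) = 0.002569 K/W
R_cast iron = L/(kA) = 0.0037/(59×28) = 2.24×10^-6 K/W
R_ceramic-fibre blanket = L/(kA) = 0.15/(0.0818×28) = 0.06549 K/W
R_outer film = 1/(h_o·A) = 1/(27.8×28) = 0.001285 K/W
R_total = 0.06935 K/W
Q = ΔT / R_total = 224 / 0.06935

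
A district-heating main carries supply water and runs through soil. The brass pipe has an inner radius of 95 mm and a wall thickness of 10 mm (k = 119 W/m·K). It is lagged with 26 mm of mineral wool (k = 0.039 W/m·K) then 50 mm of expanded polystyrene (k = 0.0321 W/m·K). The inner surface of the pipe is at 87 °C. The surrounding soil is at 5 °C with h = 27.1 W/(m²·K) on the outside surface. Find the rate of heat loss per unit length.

q′ ≈ 32.3 W/m

Cylindrical conduction, so R = ln(r₂/r₁)/(2πkL) per layer, in series:
R_brass pipe wall = ln(105/95)/(2π×119×1) = 1.339×10^-4 K/W
R_mineral wool = ln(131/105)/(2π×0.039×1) = 0.9028 K/W
R_expanded polystyrene = ln(181/131)/(2π×0.0321×1) = 1.603 K/W
R_outer film = 1/(h_o·2πr_oL) = 1/(27.1×2π×0.181×1) = 0.03245 K/W
R_total = 2.538 K/W
Q = ΔT/R_total = 82/2.538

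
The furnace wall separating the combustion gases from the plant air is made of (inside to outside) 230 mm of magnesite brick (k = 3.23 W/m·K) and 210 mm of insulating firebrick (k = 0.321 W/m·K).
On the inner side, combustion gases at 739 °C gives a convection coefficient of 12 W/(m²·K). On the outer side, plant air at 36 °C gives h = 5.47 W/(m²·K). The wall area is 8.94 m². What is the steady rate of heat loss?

Q ≈ 6340 W

Treating each layer as a thermal resistance in series:
R_inner film = 1/(h_i·A) = 1/(12×8.94) = 0.009321 K/W
R_magnesite brick = L/(kA) = 0.23/(3.23×8.94) = 0.007965 K/W
R_insulating firebrick = L/(kA) = 0.21/(0.321×8.94) = 0.07318 K/W
R_outer film = 1/(h_o·A) = 1/(5.47×8.94) = 0.02045 K/W
R_total = 0.1109 K/W
Q = ΔT / R_total = 703 / 0.1109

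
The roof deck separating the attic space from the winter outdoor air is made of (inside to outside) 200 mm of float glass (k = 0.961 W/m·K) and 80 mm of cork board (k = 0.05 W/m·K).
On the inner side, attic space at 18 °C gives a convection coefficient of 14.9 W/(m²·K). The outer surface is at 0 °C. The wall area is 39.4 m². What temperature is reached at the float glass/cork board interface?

Thermal resistances in series:
R_inner film = 1/(h_i·A) = 1/(14.9×39.4) = 0.001703 K/W
R_float glass = L/(kA) = 0.2/(0.961×39.4) = 0.005282 K/W
R_cork board = L/(kA) = 0.08/(0.05×39.4) = 0.04061 K/W
R_total = 0.04759 K/W;  Q = ΔT/R_total = 18/0.04759 = 378.2 W
T_interface = T_inner − Q·ΣR(inner→interface) = 18 − 378×0.006986

T ≈ 15.4 °C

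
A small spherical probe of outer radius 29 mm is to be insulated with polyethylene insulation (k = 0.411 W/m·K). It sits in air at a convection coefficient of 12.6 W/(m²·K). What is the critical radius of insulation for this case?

For a sphere r_cr = 2k/h = 2×0.411/12.6
r_cr = 65.2 mm; since the bare radius (29 mm) is below r_cr, adding a thin layer of insulation will *increase* heat loss.

r_cr ≈ 65.2 mm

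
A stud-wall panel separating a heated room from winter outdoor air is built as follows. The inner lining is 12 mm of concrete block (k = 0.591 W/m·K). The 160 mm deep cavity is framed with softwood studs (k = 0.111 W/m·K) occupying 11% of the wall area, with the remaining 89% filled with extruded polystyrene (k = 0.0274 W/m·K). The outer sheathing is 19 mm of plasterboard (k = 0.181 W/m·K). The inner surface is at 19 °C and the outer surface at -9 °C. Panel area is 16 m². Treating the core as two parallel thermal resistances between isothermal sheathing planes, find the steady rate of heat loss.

Sheathing layers in series; stud and cavity paths in parallel between them.
R_inner = 0.012/(0.591×16) = 0.001269 K/W
R_stud  = 0.16/(0.111×0.11×16) = 0.819 K/W
R_cav   = 0.16/(0.0274×0.89×16) = 0.4101 K/W
1/R_core = 1/R_stud + 1/R_cav → R_core = 0.2733 K/W
R_outer = 0.019/(0.181×16) = 0.006561 K/W
R_total = 0.2811 K/W
Q = ΔT/R_total = 28/0.2811

Q ≈ 99.6 W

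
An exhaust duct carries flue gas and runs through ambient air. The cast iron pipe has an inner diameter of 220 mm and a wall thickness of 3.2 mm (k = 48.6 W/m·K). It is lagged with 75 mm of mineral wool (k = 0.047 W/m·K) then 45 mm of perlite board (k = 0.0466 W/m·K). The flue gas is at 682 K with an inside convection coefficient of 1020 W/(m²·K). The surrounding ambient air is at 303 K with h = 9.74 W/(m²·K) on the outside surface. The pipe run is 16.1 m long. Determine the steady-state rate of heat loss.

Q ≈ 2420 W

Treating each annulus and film as a series resistance:
R_inner film = 1/(h_i·2πr₁L) = 1/(1020×2π×0.11×16.1) = 8.811×10^-5 K/W
R_cast iron pipe wall = ln(113.2/110)/(2π×48.6×16.1) = 5.833×10^-6 K/W
R_mineral wool = ln(188.2/113.2)/(2π×0.047×16.1) = 0.1069 K/W
R_perlite board = ln(233.2/188.2)/(2π×0.0466×16.1) = 0.04548 K/W
R_outer film = 1/(h_o·2πr_oL) = 1/(9.74×2π×0.2332×16.1) = 0.004352 K/W
R_total = 0.1568 K/W
Q = ΔT/R_total = 379/0.1568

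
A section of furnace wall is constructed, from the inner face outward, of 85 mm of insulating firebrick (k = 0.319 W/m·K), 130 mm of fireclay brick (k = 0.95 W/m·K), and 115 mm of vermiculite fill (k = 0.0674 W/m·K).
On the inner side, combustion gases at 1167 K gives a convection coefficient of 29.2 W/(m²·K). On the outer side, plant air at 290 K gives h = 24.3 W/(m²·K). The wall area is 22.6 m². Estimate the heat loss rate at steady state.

Q ≈ 9070 W

Model the wall as resistances in series:
R_inner film = 1/(h_i·A) = 1/(29.2×22.6) = 0.001515 K/W
R_insulating firebrick = L/(kA) = 0.085/(0.319×22.6) = 0.01179 K/W
R_fireclay brick = L/(kA) = 0.13/(0.95×22.6) = 0.006055 K/W
R_vermiculite fill = L/(kA) = 0.115/(0.0674×22.6) = 0.0755 K/W
R_outer film = 1/(h_o·A) = 1/(24.3×22.6) = 0.001821 K/W
R_total = 0.09668 K/W
Q = ΔT / R_total = 877 / 0.09668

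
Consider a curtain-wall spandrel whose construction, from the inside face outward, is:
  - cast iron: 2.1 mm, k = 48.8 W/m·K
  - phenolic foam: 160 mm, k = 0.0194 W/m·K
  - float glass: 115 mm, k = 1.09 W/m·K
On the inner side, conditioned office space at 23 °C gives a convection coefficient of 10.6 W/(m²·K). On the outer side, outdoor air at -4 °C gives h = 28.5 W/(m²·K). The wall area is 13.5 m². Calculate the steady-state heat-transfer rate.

Q ≈ 43 W

Thermal resistances in series:
R_inner film = 1/(h_i·A) = 1/(10.6×13.5) = 0.006988 K/W
R_cast iron = L/(kA) = 0.0021/(48.8×13.5) = 3.188×10^-6 K/W
R_phenolic foam = L/(kA) = 0.16/(0.0194×13.5) = 0.6109 K/W
R_float glass = L/(kA) = 0.115/(1.09×13.5) = 0.007815 K/W
R_outer film = 1/(h_o·A) = 1/(28.5×13.5) = 0.002599 K/W
R_total = 0.6283 K/W
Q = ΔT / R_total = 27 / 0.6283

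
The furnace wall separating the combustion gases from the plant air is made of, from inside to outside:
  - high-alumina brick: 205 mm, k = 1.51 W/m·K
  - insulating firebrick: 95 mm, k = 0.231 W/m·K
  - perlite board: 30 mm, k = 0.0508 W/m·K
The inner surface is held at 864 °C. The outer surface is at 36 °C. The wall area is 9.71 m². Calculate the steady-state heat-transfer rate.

Using the resistance-network approach (series):
R_high-alumina brick = L/(kA) = 0.205/(1.51×9.71) = 0.01398 K/W
R_insulating firebrick = L/(kA) = 0.095/(0.231×9.71) = 0.04235 K/W
R_perlite board = L/(kA) = 0.03/(0.0508×9.71) = 0.06082 K/W
R_total = 0.1172 K/W
Q = ΔT / R_total = 828 / 0.1172

Q ≈ 7070 W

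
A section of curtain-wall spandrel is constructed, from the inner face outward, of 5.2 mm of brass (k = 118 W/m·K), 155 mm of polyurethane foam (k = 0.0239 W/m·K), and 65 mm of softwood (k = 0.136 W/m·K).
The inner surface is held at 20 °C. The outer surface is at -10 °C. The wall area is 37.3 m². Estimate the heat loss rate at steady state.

Q ≈ 161 W

Model the wall as resistances in series:
R_brass = L/(kA) = 0.0052/(118×37.3) = 1.181×10^-6 K/W
R_polyurethane foam = L/(kA) = 0.155/(0.0239×37.3) = 0.1739 K/W
R_softwood = L/(kA) = 0.065/(0.136×37.3) = 0.01281 K/W
R_total = 0.1867 K/W
Q = ΔT / R_total = 30 / 0.1867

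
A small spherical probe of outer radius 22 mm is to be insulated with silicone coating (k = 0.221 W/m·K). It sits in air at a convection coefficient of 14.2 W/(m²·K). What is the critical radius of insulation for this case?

For a sphere r_cr = 2k/h = 2×0.221/14.2
r_cr = 31.1 mm; since the bare radius (22 mm) is below r_cr, adding a thin layer of insulation will *increase* heat loss.

r_cr ≈ 31.1 mm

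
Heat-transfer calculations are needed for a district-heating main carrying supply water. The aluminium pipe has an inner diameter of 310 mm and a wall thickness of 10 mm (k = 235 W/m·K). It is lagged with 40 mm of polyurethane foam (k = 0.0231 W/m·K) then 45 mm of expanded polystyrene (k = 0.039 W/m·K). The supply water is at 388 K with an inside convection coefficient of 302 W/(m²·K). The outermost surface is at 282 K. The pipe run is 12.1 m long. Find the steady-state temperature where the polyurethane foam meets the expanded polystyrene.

T ≈ 319 K

For a radial system each layer contributes R = ln(r_out/r_in)/(2πkL); films add R = 1/(hA).
R_inner film = 1/(h_i·2πr₁L) = 1/(302×2π×0.155×12.1) = 2.81×10^-4 K/W
R_aluminium pipe wall = ln(165/155)/(2π×235×12.1) = 3.499×10^-6 K/W
R_polyurethane foam = ln(205/165)/(2π×0.0231×12.1) = 0.1236 K/W
R_expanded polystyrene = ln(250/205)/(2π×0.039×12.1) = 0.06693 K/W
R_total = 0.1908 K/W
Q = ΔT/R_total = 106/0.1908
Q = 556 W
T_interface = T_inner − Q·ΣR(inner→interface) = 388 − 556×0.1239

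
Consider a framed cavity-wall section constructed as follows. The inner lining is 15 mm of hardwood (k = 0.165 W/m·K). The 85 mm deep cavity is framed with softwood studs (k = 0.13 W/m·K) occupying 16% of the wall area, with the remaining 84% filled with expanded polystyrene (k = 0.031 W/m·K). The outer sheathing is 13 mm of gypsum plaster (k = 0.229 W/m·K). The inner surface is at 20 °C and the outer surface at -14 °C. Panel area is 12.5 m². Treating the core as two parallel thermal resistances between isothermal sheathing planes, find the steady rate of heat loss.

Sheathing layers in series; stud and cavity paths in parallel between them.
R_inner = 0.015/(0.165×12.5) = 0.007273 K/W
R_stud  = 0.085/(0.13×0.16×12.5) = 0.3269 K/W
R_cav   = 0.085/(0.031×0.84×12.5) = 0.2611 K/W
1/R_core = 1/R_stud + 1/R_cav → R_core = 0.1452 K/W
R_outer = 0.013/(0.229×12.5) = 0.004541 K/W
R_total = 0.157 K/W
Q = ΔT/R_total = 34/0.157

Q ≈ 217 W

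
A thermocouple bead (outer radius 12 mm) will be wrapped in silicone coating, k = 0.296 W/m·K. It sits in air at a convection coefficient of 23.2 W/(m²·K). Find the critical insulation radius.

For a sphere r_cr = 2k/h = 2×0.296/23.2
r_cr = 25.5 mm; since the bare radius (12 mm) is below r_cr, adding a thin layer of insulation will *increase* heat loss.

r_cr ≈ 25.5 mm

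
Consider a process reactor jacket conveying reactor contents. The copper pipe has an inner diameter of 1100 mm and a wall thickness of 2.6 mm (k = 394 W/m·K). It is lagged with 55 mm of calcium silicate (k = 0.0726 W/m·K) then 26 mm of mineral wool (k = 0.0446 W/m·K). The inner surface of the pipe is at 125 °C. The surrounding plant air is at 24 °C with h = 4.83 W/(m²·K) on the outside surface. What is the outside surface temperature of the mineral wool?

Cylindrical conduction, so R = ln(r₂/r₁)/(2πkL) per layer, in series:
R_copper pipe wall = ln(552.6/550)/(2π×394×1) = 1.905×10^-6 K/W
R_calcium silicate = ln(607.6/552.6)/(2π×0.0726×1) = 0.208 K/W
R_mineral wool = ln(633.6/607.6)/(2π×0.0446×1) = 0.1495 K/W
R_outer film = 1/(h_o·2πr_oL) = 1/(4.83×2π×0.6336×1) = 0.05201 K/W
R_total = 0.4095 K/W
Q = ΔT/R_total = 101/0.4095
Q = 247 W/m
T_interface = T_inner − Q·ΣR(inner→interface) = 125 − 247×0.3575

T ≈ 36.8 °C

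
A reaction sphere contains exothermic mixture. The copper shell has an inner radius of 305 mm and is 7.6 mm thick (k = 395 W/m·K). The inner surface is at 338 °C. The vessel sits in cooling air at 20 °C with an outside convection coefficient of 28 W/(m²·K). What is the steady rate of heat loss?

For a spherical shell R = (1/r₁ − 1/r₂)/(4πk); film R = 1/(h·4πr²). In series:
R_copper shell = (1/0.305 − 1/0.3126)/(4π×395) = 1.606×10^-5 K/W
R_outer film = 1/(h·4πr_o²) = 1/(28×4π×0.3126²) = 0.02908 K/W
R_total = 0.0291 K/W
Q = ΔT/R_total = 318/0.0291

Q ≈ 10900 W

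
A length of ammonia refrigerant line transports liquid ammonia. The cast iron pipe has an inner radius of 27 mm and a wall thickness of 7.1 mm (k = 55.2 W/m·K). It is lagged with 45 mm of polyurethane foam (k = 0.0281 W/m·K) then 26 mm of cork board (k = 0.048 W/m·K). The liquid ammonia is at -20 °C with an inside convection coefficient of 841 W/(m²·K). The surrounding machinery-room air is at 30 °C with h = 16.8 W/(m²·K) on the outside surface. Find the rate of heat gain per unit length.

q′ ≈ 8.61 W/m

For a radial system each layer contributes R = ln(r_out/r_in)/(2πkL); films add R = 1/(hA).
R_inner film = 1/(h_i·2πr₁L) = 1/(841×2π×0.027×1) = 0.007009 K/W
R_cast iron pipe wall = ln(34.1/27)/(2π×55.2×1) = 6.731×10^-4 K/W
R_polyurethane foam = ln(79.1/34.1)/(2π×0.0281×1) = 4.766 K/W
R_cork board = ln(105.1/79.1)/(2π×0.048×1) = 0.9423 K/W
R_outer film = 1/(h_o·2πr_oL) = 1/(16.8×2π×0.1051×1) = 0.09014 K/W
R_total = 5.806 K/W
Q = ΔT/R_total = 50/5.806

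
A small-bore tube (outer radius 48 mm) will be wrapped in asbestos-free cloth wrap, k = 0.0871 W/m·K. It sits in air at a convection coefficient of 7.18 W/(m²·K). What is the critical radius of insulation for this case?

For a cylinder r_cr = k/h = 0.0871/7.18
r_cr = 12.1 mm; since the bare radius (48 mm) is above r_cr, any added insulation will reduce heat loss.

r_cr ≈ 12.1 mm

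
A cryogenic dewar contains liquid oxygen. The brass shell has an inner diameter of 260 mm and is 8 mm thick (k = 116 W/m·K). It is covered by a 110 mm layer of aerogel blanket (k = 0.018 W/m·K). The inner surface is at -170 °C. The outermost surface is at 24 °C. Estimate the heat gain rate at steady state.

For a spherical shell R = (1/r₁ − 1/r₂)/(4πk); film R = 1/(h·4πr²). In series:
R_brass shell = (1/0.13 − 1/0.138)/(4π×116) = 3.059×10^-4 K/W
R_aerogel blanket = (1/0.138 − 1/0.248)/(4π×0.018) = 14.21 K/W
R_total = 14.21 K/W
Q = ΔT/R_total = 194/14.21

Q ≈ 13.7 W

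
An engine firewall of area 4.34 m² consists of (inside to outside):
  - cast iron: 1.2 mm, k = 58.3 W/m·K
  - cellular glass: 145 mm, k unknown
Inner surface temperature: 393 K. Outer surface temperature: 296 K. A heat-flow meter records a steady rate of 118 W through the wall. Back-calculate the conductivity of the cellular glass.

Series thermal resistances:
R_cast iron = L/(kA) = 0.0012/(58.3×4.34) = 4.743×10^-6 K/W
Sum of known resistances R_other = 4.743×10^-6 K/W
Total R = ΔT/Q = 97/118 = 0.822 K/W
R_cellular glass = R_total − R_other = 0.822 K/W
k = L/(R·A) = 0.145/(0.822×4.34)

k ≈ 0.0406 W/(m·K)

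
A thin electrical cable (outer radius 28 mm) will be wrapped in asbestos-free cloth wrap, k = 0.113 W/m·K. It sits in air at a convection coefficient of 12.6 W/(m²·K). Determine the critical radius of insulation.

For a cylinder r_cr = k/h = 0.113/12.6
r_cr = 8.97 mm; since the bare radius (28 mm) is above r_cr, any added insulation will reduce heat loss.

r_cr ≈ 8.97 mm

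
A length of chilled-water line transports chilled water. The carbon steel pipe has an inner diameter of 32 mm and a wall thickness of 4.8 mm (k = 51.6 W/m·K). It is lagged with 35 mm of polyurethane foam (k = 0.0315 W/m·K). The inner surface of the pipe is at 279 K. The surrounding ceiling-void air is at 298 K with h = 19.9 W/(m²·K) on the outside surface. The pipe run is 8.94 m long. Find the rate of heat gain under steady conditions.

Q ≈ 33.1 W

Per-layer cylindrical resistances, series-summed:
R_carbon steel pipe wall = ln(20.8/16)/(2π×51.6×8.94) = 9.052×10^-5 K/W
R_polyurethane foam = ln(55.8/20.8)/(2π×0.0315×8.94) = 0.5577 K/W
R_outer film = 1/(h_o·2πr_oL) = 1/(19.9×2π×0.0558×8.94) = 0.01603 K/W
R_total = 0.5738 K/W
Q = ΔT/R_total = 19/0.5738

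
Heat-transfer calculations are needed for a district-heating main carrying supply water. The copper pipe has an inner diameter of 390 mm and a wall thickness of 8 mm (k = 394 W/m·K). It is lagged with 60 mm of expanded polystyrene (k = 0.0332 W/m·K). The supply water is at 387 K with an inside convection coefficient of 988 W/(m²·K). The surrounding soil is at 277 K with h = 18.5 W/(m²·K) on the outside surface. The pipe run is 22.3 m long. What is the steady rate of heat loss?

Q ≈ 1920 W

For a radial system each layer contributes R = ln(r_out/r_in)/(2πkL); films add R = 1/(hA).
R_inner film = 1/(h_i·2πr₁L) = 1/(988×2π×0.195×22.3) = 3.704×10^-5 K/W
R_copper pipe wall = ln(203/195)/(2π×394×22.3) = 7.283×10^-7 K/W
R_expanded polystyrene = ln(263/203)/(2π×0.0332×22.3) = 0.05567 K/W
R_outer film = 1/(h_o·2πr_oL) = 1/(18.5×2π×0.263×22.3) = 0.001467 K/W
R_total = 0.05717 K/W
Q = ΔT/R_total = 110/0.05717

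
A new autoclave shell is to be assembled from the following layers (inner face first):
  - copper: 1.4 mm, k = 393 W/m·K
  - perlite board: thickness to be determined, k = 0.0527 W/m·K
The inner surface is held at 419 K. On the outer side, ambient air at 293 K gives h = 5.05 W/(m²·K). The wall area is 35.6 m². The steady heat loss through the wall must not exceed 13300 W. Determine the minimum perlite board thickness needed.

Treating each layer as a thermal resistance in series:
R_copper = L/(kA) = 0.0014/(393×35.6) = 1.001×10^-7 K/W
R_outer film = 1/(h_o·A) = 1/(5.05×35.6) = 0.005562 K/W
Sum of the known resistances R_other = 0.005562 K/W
Required total resistance R_tot = ΔT/Q_allow = 126/13300 = 0.009474 K/W
R_perlite board = R_tot − R_other = 0.003911 K/W
L = R·k·A = 0.003911×0.0527×35.6

L ≈ 7.34 mm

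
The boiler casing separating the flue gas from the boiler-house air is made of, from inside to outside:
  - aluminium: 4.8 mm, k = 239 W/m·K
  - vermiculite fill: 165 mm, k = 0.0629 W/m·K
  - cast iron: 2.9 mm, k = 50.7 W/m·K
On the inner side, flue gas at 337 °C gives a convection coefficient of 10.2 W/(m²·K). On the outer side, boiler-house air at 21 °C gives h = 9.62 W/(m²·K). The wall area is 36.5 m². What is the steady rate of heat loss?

Q ≈ 4080 W

Thermal resistances in series:
R_inner film = 1/(h_i·A) = 1/(10.2×36.5) = 0.002686 K/W
R_aluminium = L/(kA) = 0.0048/(239×36.5) = 5.502×10^-7 K/W
R_vermiculite fill = L/(kA) = 0.165/(0.0629×36.5) = 0.07187 K/W
R_cast iron = L/(kA) = 0.0029/(50.7×36.5) = 1.567×10^-6 K/W
R_outer film = 1/(h_o·A) = 1/(9.62×36.5) = 0.002848 K/W
R_total = 0.0774 K/W
Q = ΔT / R_total = 316 / 0.0774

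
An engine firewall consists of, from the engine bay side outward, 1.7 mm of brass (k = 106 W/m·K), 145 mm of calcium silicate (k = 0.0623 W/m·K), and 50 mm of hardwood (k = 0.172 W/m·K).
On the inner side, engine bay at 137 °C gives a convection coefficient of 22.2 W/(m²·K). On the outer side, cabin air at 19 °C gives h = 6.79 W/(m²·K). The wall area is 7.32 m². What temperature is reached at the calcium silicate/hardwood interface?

T ≈ 37.4 °C

Model the wall as resistances in series:
R_inner film = 1/(h_i·A) = 1/(22.2×7.32) = 0.006154 K/W
R_brass = L/(kA) = 0.0017/(106×7.32) = 2.191×10^-6 K/W
R_calcium silicate = L/(kA) = 0.145/(0.0623×7.32) = 0.318 K/W
R_hardwood = L/(kA) = 0.05/(0.172×7.32) = 0.03971 K/W
R_outer film = 1/(h_o·A) = 1/(6.79×7.32) = 0.02012 K/W
R_total = 0.3839 K/W;  Q = ΔT/R_total = 118/0.3839 = 307.3 W
T_interface = T_inner − Q·ΣR(inner→interface) = 137 − 307×0.3241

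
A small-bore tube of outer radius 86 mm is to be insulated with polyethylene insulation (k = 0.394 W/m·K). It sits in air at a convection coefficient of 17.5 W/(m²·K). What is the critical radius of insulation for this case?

r_cr ≈ 22.5 mm

For a cylinder r_cr = k/h = 0.394/17.5
r_cr = 22.5 mm; since the bare radius (86 mm) is above r_cr, any added insulation will reduce heat loss.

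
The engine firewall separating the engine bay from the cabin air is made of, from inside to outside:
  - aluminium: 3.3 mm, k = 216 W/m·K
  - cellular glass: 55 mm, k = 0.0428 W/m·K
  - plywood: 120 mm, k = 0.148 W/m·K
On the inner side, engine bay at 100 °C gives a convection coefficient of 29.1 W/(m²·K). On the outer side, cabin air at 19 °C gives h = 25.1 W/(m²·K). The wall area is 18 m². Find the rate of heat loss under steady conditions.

Q ≈ 672 W

Model the wall as resistances in series:
R_inner film = 1/(h_i·A) = 1/(29.1×18) = 0.001909 K/W
R_aluminium = L/(kA) = 0.0033/(216×18) = 8.488×10^-7 K/W
R_cellular glass = L/(kA) = 0.055/(0.0428×18) = 0.07139 K/W
R_plywood = L/(kA) = 0.12/(0.148×18) = 0.04505 K/W
R_outer film = 1/(h_o·A) = 1/(25.1×18) = 0.002213 K/W
R_total = 0.1206 K/W
Q = ΔT / R_total = 81 / 0.1206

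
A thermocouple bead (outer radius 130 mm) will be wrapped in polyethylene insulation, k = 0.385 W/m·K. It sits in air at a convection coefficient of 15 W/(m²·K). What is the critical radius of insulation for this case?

For a sphere r_cr = 2k/h = 2×0.385/15
r_cr = 51.3 mm; since the bare radius (130 mm) is above r_cr, any added insulation will reduce heat loss.

r_cr ≈ 51.3 mm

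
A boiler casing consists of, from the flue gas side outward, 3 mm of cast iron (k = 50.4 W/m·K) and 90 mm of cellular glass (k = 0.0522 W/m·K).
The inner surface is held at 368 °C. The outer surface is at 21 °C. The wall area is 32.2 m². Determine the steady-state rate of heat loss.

Q ≈ 6480 W

Thermal resistances in series:
R_cast iron = L/(kA) = 0.003/(50.4×32.2) = 1.849×10^-6 K/W
R_cellular glass = L/(kA) = 0.09/(0.0522×32.2) = 0.05354 K/W
R_total = 0.05355 K/W
Q = ΔT / R_total = 347 / 0.05355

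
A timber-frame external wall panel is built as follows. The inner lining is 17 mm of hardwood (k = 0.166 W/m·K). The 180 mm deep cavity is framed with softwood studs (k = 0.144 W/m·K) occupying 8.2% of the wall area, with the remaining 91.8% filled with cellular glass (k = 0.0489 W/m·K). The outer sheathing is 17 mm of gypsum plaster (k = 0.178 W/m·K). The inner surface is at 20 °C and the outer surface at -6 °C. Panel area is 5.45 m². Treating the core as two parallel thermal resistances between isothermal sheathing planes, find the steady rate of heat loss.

Q ≈ 42 W

Sheathing layers in series; stud and cavity paths in parallel between them.
R_inner = 0.017/(0.166×5.45) = 0.01879 K/W
R_stud  = 0.18/(0.144×0.082×5.45) = 2.797 K/W
R_cav   = 0.18/(0.0489×0.918×5.45) = 0.7357 K/W
1/R_core = 1/R_stud + 1/R_cav → R_core = 0.5825 K/W
R_outer = 0.017/(0.178×5.45) = 0.01752 K/W
R_total = 0.6188 K/W
Q = ΔT/R_total = 26/0.6188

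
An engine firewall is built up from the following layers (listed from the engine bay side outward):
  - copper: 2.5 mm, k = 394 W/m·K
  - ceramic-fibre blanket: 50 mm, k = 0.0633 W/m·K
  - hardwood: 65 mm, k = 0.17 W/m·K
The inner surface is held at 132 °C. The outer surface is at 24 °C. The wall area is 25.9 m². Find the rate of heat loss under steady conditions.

Thermal resistances in series:
R_copper = L/(kA) = 0.0025/(394×25.9) = 2.45×10^-7 K/W
R_ceramic-fibre blanket = L/(kA) = 0.05/(0.0633×25.9) = 0.0305 K/W
R_hardwood = L/(kA) = 0.065/(0.17×25.9) = 0.01476 K/W
R_total = 0.04526 K/W
Q = ΔT / R_total = 108 / 0.04526

Q ≈ 2390 W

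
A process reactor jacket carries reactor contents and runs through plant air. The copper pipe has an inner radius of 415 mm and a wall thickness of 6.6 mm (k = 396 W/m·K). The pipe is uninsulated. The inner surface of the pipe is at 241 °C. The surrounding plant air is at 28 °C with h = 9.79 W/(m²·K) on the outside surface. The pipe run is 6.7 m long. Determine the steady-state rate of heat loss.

Q ≈ 37000 W

Cylindrical conduction, so R = ln(r₂/r₁)/(2πkL) per layer, in series:
R_copper pipe wall = ln(421.6/415)/(2π×396×6.7) = 9.465×10^-7 K/W
R_outer film = 1/(h_o·2πr_oL) = 1/(9.79×2π×0.4216×6.7) = 0.005755 K/W
R_total = 0.005756 K/W
Q = ΔT/R_total = 213/0.005756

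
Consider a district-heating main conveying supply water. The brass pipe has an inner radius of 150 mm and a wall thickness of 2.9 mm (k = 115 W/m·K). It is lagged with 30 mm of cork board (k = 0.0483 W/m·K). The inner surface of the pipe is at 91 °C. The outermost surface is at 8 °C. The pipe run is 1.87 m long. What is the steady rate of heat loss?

Radial resistances (cylindrical: R_cond = ln(r_o/r_i)/(2πkL), R_conv = 1/(h·2πrL)):
R_brass pipe wall = ln(152.9/150)/(2π×115×1.87) = 1.417×10^-5 K/W
R_cork board = ln(182.9/152.9)/(2π×0.0483×1.87) = 0.3157 K/W
R_total = 0.3157 K/W
Q = ΔT/R_total = 83/0.3157

Q ≈ 263 W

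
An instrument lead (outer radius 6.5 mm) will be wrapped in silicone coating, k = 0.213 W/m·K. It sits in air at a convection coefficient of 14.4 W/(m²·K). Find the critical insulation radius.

For a cylinder r_cr = k/h = 0.213/14.4
r_cr = 14.8 mm; since the bare radius (6.5 mm) is below r_cr, adding a thin layer of insulation will *increase* heat loss.

r_cr ≈ 14.8 mm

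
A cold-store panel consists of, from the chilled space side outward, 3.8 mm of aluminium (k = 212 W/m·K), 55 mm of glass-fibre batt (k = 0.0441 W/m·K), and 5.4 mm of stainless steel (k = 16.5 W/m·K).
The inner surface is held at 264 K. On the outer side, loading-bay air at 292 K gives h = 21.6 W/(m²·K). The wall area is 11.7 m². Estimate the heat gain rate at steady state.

Q ≈ 253 W

Using the resistance-network approach (series):
R_aluminium = L/(kA) = 0.0038/(212×11.7) = 1.532×10^-6 K/W
R_glass-fibre batt = L/(kA) = 0.055/(0.0441×11.7) = 0.1066 K/W
R_stainless steel = L/(kA) = 0.0054/(16.5×11.7) = 2.797×10^-5 K/W
R_outer film = 1/(h_o·A) = 1/(21.6×11.7) = 0.003957 K/W
R_total = 0.1106 K/W
Q = ΔT / R_total = 28 / 0.1106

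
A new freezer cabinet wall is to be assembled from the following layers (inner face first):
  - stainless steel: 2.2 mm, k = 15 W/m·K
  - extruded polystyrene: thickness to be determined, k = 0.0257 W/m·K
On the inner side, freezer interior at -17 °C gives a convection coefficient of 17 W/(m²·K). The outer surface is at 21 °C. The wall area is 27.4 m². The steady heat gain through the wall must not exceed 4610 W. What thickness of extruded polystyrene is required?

Thermal resistances in series:
R_inner film = 1/(h_i·A) = 1/(17×27.4) = 0.002147 K/W
R_stainless steel = L/(kA) = 0.0022/(15×27.4) = 5.353×10^-6 K/W
Sum of the known resistances R_other = 0.002152 K/W
Required total resistance R_tot = ΔT/Q_allow = 38/4610 = 0.008243 K/W
R_extruded polystyrene = R_tot − R_other = 0.006091 K/W
L = R·k·A = 0.006091×0.0257×27.4

L ≈ 4.29 mm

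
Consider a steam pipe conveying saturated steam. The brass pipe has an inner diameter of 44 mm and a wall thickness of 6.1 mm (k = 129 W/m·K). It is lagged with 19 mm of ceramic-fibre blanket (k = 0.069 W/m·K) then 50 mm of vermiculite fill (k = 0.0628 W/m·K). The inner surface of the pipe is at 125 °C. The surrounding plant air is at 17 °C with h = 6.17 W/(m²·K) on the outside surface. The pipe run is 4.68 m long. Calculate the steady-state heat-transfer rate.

Cylindrical conduction, so R = ln(r₂/r₁)/(2πkL) per layer, in series:
R_brass pipe wall = ln(28.1/22)/(2π×129×4.68) = 6.452×10^-5 K/W
R_ceramic-fibre blanket = ln(47.1/28.1)/(2π×0.069×4.68) = 0.2546 K/W
R_vermiculite fill = ln(97.1/47.1)/(2π×0.0628×4.68) = 0.3918 K/W
R_outer film = 1/(h_o·2πr_oL) = 1/(6.17×2π×0.0971×4.68) = 0.05676 K/W
R_total = 0.7032 K/W
Q = ΔT/R_total = 108/0.7032

Q ≈ 154 W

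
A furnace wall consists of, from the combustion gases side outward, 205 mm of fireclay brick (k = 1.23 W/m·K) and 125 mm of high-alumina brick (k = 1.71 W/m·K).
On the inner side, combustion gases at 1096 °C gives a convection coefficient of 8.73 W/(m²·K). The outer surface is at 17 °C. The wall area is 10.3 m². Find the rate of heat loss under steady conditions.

Q ≈ 31400 W

Treating each layer as a thermal resistance in series:
R_inner film = 1/(h_i·A) = 1/(8.73×10.3) = 0.01112 K/W
R_fireclay brick = L/(kA) = 0.205/(1.23×10.3) = 0.01618 K/W
R_high-alumina brick = L/(kA) = 0.125/(1.71×10.3) = 0.007097 K/W
R_total = 0.0344 K/W
Q = ΔT / R_total = 1079 / 0.0344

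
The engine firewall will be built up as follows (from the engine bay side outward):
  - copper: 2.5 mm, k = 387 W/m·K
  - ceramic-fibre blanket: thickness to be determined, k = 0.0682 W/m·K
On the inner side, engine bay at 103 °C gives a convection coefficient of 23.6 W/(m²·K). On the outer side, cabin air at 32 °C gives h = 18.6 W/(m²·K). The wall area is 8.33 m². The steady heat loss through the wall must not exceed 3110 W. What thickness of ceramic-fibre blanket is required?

L ≈ 6.41 mm

Using the resistance-network approach (series):
R_inner film = 1/(h_i·A) = 1/(23.6×8.33) = 0.005087 K/W
R_copper = L/(kA) = 0.0025/(387×8.33) = 7.755×10^-7 K/W
R_outer film = 1/(h_o·A) = 1/(18.6×8.33) = 0.006454 K/W
Sum of the known resistances R_other = 0.01154 K/W
Required total resistance R_tot = ΔT/Q_allow = 71/3110 = 0.02283 K/W
R_ceramic-fibre blanket = R_tot − R_other = 0.01129 K/W
L = R·k·A = 0.01129×0.0682×8.33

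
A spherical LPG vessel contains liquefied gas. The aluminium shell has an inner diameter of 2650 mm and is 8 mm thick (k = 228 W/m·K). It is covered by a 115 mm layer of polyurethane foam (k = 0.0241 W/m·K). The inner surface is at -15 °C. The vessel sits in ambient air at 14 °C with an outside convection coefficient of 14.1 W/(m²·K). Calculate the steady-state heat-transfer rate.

Q ≈ 145 W

For a spherical shell R = (1/r₁ − 1/r₂)/(4πk); film R = 1/(h·4πr²). In series:
R_aluminium shell = (1/1.325 − 1/1.333)/(4π×228) = 1.581×10^-6 K/W
R_polyurethane foam = (1/1.333 − 1/1.448)/(4π×0.0241) = 0.1967 K/W
R_outer film = 1/(h·4πr_o²) = 1/(14.1×4π×1.448²) = 0.002692 K/W
R_total = 0.1994 K/W
Q = ΔT/R_total = 29/0.1994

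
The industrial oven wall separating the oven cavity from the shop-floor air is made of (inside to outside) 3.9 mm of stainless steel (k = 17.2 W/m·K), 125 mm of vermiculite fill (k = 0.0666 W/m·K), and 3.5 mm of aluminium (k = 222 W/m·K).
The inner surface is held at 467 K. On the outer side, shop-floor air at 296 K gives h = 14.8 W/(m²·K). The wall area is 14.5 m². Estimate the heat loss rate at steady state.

Q ≈ 1280 W

Treating each layer as a thermal resistance in series:
R_stainless steel = L/(kA) = 0.0039/(17.2×14.5) = 1.564×10^-5 K/W
R_vermiculite fill = L/(kA) = 0.125/(0.0666×14.5) = 0.1294 K/W
R_aluminium = L/(kA) = 0.0035/(222×14.5) = 1.087×10^-6 K/W
R_outer film = 1/(h_o·A) = 1/(14.8×14.5) = 0.00466 K/W
R_total = 0.1341 K/W
Q = ΔT / R_total = 171 / 0.1341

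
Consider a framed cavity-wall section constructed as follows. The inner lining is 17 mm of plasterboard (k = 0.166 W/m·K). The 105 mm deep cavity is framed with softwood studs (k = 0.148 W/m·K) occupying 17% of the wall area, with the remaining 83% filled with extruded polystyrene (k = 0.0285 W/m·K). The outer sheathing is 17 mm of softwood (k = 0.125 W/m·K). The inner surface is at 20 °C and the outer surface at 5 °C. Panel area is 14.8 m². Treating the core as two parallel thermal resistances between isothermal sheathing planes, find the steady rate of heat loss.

Sheathing layers in series; stud and cavity paths in parallel between them.
R_inner = 0.017/(0.166×14.8) = 0.00692 K/W
R_stud  = 0.105/(0.148×0.17×14.8) = 0.282 K/W
R_cav   = 0.105/(0.0285×0.83×14.8) = 0.2999 K/W
1/R_core = 1/R_stud + 1/R_cav → R_core = 0.1453 K/W
R_outer = 0.017/(0.125×14.8) = 0.009189 K/W
R_total = 0.1614 K/W
Q = ΔT/R_total = 15/0.1614

Q ≈ 92.9 W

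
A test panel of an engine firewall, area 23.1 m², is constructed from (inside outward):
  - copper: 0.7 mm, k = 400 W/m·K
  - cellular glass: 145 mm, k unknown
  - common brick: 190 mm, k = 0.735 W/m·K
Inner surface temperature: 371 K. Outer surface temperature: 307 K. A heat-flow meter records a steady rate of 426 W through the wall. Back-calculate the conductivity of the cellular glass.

Treating each layer as a thermal resistance in series:
R_copper = L/(kA) = 0.0007/(400×23.1) = 7.576×10^-8 K/W
R_common brick = L/(kA) = 0.19/(0.735×23.1) = 0.01119 K/W
Sum of known resistances R_other = 0.01119 K/W
Total R = ΔT/Q = 64/426 = 0.1502 K/W
R_cellular glass = R_total − R_other = 0.139 K/W
k = L/(R·A) = 0.145/(0.139×23.1)

k ≈ 0.0451 W/(m·K)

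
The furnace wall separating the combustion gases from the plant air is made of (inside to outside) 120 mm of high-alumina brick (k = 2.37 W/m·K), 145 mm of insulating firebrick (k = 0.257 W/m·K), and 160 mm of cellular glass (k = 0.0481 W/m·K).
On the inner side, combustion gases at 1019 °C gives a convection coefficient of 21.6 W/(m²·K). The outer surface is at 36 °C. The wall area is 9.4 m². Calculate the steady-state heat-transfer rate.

Q ≈ 2320 W

Model the wall as resistances in series:
R_inner film = 1/(h_i·A) = 1/(21.6×9.4) = 0.004925 K/W
R_high-alumina brick = L/(kA) = 0.12/(2.37×9.4) = 0.005386 K/W
R_insulating firebrick = L/(kA) = 0.145/(0.257×9.4) = 0.06002 K/W
R_cellular glass = L/(kA) = 0.16/(0.0481×9.4) = 0.3539 K/W
R_total = 0.4242 K/W
Q = ΔT / R_total = 983 / 0.4242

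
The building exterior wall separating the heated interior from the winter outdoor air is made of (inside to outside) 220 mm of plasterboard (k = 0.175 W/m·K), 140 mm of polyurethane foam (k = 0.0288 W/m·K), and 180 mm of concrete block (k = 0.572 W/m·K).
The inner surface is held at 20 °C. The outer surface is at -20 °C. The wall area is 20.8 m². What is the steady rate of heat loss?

Q ≈ 129 W

Series thermal resistances:
R_plasterboard = L/(kA) = 0.22/(0.175×20.8) = 0.06044 K/W
R_polyurethane foam = L/(kA) = 0.14/(0.0288×20.8) = 0.2337 K/W
R_concrete block = L/(kA) = 0.18/(0.572×20.8) = 0.01513 K/W
R_total = 0.3093 K/W
Q = ΔT / R_total = 40 / 0.3093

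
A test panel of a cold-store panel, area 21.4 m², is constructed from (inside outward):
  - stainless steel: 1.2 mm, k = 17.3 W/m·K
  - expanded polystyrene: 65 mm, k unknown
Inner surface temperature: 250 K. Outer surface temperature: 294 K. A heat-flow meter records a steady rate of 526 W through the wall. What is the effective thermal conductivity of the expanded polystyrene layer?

Using the resistance-network approach (series):
R_stainless steel = L/(kA) = 0.0012/(17.3×21.4) = 3.241×10^-6 K/W
Sum of known resistances R_other = 3.241×10^-6 K/W
Total R = ΔT/Q = 44/526 = 0.08365 K/W
R_expanded polystyrene = R_total − R_other = 0.08365 K/W
k = L/(R·A) = 0.065/(0.08365×21.4)

k ≈ 0.0363 W/(m·K)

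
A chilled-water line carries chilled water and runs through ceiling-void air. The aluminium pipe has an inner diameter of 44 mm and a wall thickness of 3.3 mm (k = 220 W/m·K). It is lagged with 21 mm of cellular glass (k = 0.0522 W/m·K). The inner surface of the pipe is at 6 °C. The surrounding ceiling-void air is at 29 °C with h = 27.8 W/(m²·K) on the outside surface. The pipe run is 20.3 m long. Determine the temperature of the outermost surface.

T ≈ 27.6 °C

For a radial system each layer contributes R = ln(r_out/r_in)/(2πkL); films add R = 1/(hA).
R_aluminium pipe wall = ln(25.3/22)/(2π×220×20.3) = 4.981×10^-6 K/W
R_cellular glass = ln(46.3/25.3)/(2π×0.0522×20.3) = 0.09077 K/W
R_outer film = 1/(h_o·2πr_oL) = 1/(27.8×2π×0.0463×20.3) = 0.006091 K/W
R_total = 0.09686 K/W
Q = ΔT/R_total = 23/0.09686
Q = 237 W
T_interface = T_inner + Q·ΣR(inner→interface) = 6 + 237×0.09077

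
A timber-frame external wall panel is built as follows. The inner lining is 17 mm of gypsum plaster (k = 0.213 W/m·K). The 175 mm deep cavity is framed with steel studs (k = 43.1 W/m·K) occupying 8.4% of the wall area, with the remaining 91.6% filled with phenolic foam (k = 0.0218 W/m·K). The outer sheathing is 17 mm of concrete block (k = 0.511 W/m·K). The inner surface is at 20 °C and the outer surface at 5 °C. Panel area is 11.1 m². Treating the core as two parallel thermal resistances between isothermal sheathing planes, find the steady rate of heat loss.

Sheathing layers in series; stud and cavity paths in parallel between them.
R_inner = 0.017/(0.213×11.1) = 0.00719 K/W
R_stud  = 0.175/(43.1×0.084×11.1) = 0.004355 K/W
R_cav   = 0.175/(0.0218×0.916×11.1) = 0.7895 K/W
1/R_core = 1/R_stud + 1/R_cav → R_core = 0.004331 K/W
R_outer = 0.017/(0.511×11.1) = 0.002997 K/W
R_total = 0.01452 K/W
Q = ΔT/R_total = 15/0.01452

Q ≈ 1030 W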